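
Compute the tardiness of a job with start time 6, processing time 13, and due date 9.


Completion = start + processing = 6 + 13 = 19
Tardiness = max(0, C - d) = max(0, 19 - 9)
= max(0, 10)
= 10


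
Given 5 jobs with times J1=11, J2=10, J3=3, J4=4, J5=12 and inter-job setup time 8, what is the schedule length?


Makespan = Σ processing + (n-1) × setup
= (11 + 10 + 3 + 4 + 12) + (5-1)×8
= 40 + 32
= 72 time units


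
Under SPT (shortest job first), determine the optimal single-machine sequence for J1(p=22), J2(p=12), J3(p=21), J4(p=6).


SPT: sort by shortest processing time
  J4: p=6
  J2: p=12
  J3: p=21
  J1: p=22
Order: J4 → J2 → J3 → J1


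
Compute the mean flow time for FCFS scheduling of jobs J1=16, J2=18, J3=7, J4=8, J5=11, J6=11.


Completion times:
  J1: completes at 16
  J2: completes at 34
  J3: completes at 41
  J4: completes at 49
  J5: completes at 60
  J6: completes at 71
Sum = 271
Average = 271/6
= 45.17


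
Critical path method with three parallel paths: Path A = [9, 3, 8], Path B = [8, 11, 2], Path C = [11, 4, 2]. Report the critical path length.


Path A: 9 + 3 + 8 = 20
Path B: 8 + 11 + 2 = 21
Path C: 11 + 4 + 2 = 17
Critical path = longest = max(20, 21, 17)
= 21 (Path B)


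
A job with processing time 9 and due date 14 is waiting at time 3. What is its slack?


Slack = due - current_time - processing
= 14 - 3 - 9
= 2


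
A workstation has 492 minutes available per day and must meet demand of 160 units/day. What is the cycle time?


Cycle time = available time / demand
= 492 / 160
= 3.08 min/unit


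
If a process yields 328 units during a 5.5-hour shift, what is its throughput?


Throughput = units / time
= 328 / 5.5
= 59.6 units/hour


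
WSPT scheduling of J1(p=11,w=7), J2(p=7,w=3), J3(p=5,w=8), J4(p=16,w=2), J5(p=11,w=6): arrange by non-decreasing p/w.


WSPT (Smith's rule): sort by p/w ascending
  J3: p/w = 5/8 = 0.625
  J1: p/w = 11/7 = 1.571
  J5: p/w = 11/6 = 1.833
  J2: p/w = 7/3 = 2.333
  J4: p/w = 16/2 = 8.000
Order: J3 → J1 → J5 → J2 → J4


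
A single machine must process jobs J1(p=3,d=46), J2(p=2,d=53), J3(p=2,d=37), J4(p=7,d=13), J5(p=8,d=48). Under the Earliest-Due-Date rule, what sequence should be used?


EDD: sort by earliest due date
  J4: d=13, p=7
  J3: d=37, p=2
  J1: d=46, p=3
  J5: d=48, p=8
  J2: d=53, p=2
Order: J4 → J3 → J1 → J5 → J2


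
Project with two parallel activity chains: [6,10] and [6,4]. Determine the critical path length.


Path A: 6 + 10 = 16
Path B: 6 + 4 = 10
Critical path = longest = max(16, 10)
= 16 (Path A)


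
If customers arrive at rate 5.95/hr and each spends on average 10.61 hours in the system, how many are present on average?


Little's law: L = λ × W
= 5.95 × 10.61
= 63.13


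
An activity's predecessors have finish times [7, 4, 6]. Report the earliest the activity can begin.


ES = max of all predecessor completion times
Predecessors: [7, 4, 6]
ES = max(7, 4, 6)
= 7


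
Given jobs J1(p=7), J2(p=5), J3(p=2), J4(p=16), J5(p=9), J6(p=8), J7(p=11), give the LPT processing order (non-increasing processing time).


LPT: sort by longest processing time first
  J4: p=16
  J7: p=11
  J5: p=9
  J6: p=8
  J1: p=7
  J2: p=5
  J3: p=2
Order: J4 → J7 → J5 → J6 → J1 → J2 → J3


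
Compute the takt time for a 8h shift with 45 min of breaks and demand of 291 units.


Available = 8×60 - 45 = 435 min
Takt time = 435 / 291
= 1.49 min/unit


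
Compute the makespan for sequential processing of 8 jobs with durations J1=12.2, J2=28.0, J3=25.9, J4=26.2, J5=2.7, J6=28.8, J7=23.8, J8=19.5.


Sequential makespan: sum all processing times
= 12.2 + 28.0 + 25.9 + 26.2 + 2.7 + 28.8 + 23.8 + 19.5
= 167.1 time units


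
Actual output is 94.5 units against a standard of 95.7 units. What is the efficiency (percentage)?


Efficiency = (actual / standard) × 100
= (94.5 / 95.7) × 100
= 98.7%


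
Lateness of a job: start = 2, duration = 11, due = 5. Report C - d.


Completion = 2 + 11 = 13
Lateness = C - d = 13 - 5
= 8


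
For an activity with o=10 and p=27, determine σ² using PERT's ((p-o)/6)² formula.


σ² = ((p - o) / 6)² = (p - o)² / 36
= (27 - 10)² / 36
= 17² / 36
= 289 / 36
= 8.0278


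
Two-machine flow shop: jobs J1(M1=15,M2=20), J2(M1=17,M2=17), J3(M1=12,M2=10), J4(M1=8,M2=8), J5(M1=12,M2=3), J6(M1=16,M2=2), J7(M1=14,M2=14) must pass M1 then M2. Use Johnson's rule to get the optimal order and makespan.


Johnson's rule:
Group 1 (M1≤M2, sort by M1): ['J4', 'J7', 'J1', 'J2']
Group 2 (M1>M2, sort desc M2): ['J3', 'J5', 'J6']
Sequence: J4 → J7 → J1 → J2 → J3 → J5 → J6
Makespan calculation:
  J4: M1 done=8, M2 done=16
  J7: M1 done=22, M2 done=36
  J1: M1 done=37, M2 done=57
  J2: M1 done=54, M2 done=74
  J3: M1 done=66, M2 done=84
  J5: M1 done=78, M2 done=87
  J6: M1 done=94, M2 done=96
= Sequence: J4 → J7 → J1 → J2 → J3 → J5 → J6, Makespan: 96


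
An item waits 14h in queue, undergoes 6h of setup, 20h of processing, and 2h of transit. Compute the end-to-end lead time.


Lead time = queue + setup + processing + transit
= 14 + 6 + 20 + 2
= 42 hours


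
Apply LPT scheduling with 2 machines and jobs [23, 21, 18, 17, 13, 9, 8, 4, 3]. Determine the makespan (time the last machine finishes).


Jobs (LPT sorted): [23, 21, 18, 17, 13, 9, 8, 4, 3]
Machines: 2
  J=23 → Machine 1 (load: 0+23=23)
  J=21 → Machine 2 (load: 0+21=21)
  J=18 → Machine 2 (load: 21+18=39)
  J=17 → Machine 1 (load: 23+17=40)
  J=13 → Machine 2 (load: 39+13=52)
  J=9 → Machine 1 (load: 40+9=49)
  J=8 → Machine 1 (load: 49+8=57)
  J=4 → Machine 2 (load: 52+4=56)
  J=3 → Machine 2 (load: 56+3=59)
Machine loads: [57, 59]
Makespan = max = 59 time units


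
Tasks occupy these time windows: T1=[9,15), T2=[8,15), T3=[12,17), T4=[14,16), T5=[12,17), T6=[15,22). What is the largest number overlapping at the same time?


Check each time point for overlaps:
  t=14: 5 tasks active (T1, T2, T3, T4, T5)
Max concurrent = 5


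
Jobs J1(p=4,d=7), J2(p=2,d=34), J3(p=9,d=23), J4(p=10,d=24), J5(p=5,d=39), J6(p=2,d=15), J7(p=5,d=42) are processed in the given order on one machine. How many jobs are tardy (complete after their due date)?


Completion vs due date:
  J1: C=4, d=7 → on time
  J2: C=6, d=34 → on time
  J3: C=15, d=23 → on time
  J4: C=25, d=24 → TARDY
  J5: C=30, d=39 → on time
  J6: C=32, d=15 → TARDY
  J7: C=37, d=42 → on time
Tardy jobs: J4, J6
Count = 2


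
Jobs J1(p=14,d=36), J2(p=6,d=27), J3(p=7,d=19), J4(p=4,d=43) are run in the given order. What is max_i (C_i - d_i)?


Lateness per job (L = C - d):
  J1: C=14, d=36, L=-22
  J2: C=20, d=27, L=-7
  J3: C=27, d=19, L=8
  J4: C=31, d=43, L=-12
Lmax = max(-22, -7, 8, -12)
= 8


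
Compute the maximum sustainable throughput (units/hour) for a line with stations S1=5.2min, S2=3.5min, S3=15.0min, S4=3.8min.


Bottleneck = longest station time
Station times: [5.2, 3.5, 15.0, 3.8]
Max = 15.0 min
Rate = 60 / 15.0
= 4.00 units/hour (bottleneck: 15.0min)


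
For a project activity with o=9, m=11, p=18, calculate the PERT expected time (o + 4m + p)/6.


te = (o + 4m + p) / 6
= (9 + 4×11 + 18) / 6
= (9 + 44 + 18) / 6
= 71 / 6
= 11.83


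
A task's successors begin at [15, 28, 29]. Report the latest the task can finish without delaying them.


LF = min of all successor start times
Successors start at: [15, 28, 29]
LF = min(15, 28, 29)
= 15


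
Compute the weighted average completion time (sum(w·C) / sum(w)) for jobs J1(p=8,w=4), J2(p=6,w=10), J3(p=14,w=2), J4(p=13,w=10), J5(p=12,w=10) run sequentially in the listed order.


Completion times:
  J1: C=8, w×C=4×8=32
  J2: C=14, w×C=10×14=140
  J3: C=28, w×C=2×28=56
  J4: C=41, w×C=10×41=410
  J5: C=53, w×C=10×53=530
Sum w×C = 1168
Sum w = 36
Weighted avg = 1168/36
= 32.44


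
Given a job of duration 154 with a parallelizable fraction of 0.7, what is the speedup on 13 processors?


Amdahl's law: T_p = T × ((1-p) + p/N)
= 154 × ((1-0.7) + 0.7/13)
= 154 × (0.30 + 0.0538)
= 154 × 0.3538
= 54.49
Speedup = 154/54.49
= 2.83×


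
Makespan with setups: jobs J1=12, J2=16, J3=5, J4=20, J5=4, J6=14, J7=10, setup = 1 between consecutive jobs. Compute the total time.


Makespan = Σ processing + (n-1) × setup
= (12 + 16 + 5 + 20 + 4 + 14 + 10) + (7-1)×1
= 81 + 6
= 87 time units


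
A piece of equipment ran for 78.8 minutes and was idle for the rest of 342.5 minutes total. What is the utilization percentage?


Utilization = busy / total × 100
= 78.8 / 342.5 × 100
= 23.0%


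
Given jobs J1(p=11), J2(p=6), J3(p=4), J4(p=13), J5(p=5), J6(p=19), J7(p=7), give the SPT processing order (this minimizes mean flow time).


SPT: sort by shortest processing time
  J3: p=4
  J5: p=5
  J2: p=6
  J7: p=7
  J1: p=11
  J4: p=13
  J6: p=19
Order: J3 → J5 → J2 → J7 → J1 → J4 → J6


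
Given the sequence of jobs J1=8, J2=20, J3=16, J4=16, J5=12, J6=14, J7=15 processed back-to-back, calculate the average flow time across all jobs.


Completion times:
  J1: completes at 8
  J2: completes at 28
  J3: completes at 44
  J4: completes at 60
  J5: completes at 72
  J6: completes at 86
  J7: completes at 101
Sum = 399
Average = 399/7
= 57.00


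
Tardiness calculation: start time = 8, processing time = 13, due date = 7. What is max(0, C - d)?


Completion = start + processing = 8 + 13 = 21
Tardiness = max(0, C - d) = max(0, 21 - 7)
= max(0, 14)
= 14


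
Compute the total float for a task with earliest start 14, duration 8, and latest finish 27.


EF = ES + duration = 14 + 8 = 22
LS = LF - duration = 27 - 8 = 19
Total Float = LF - EF = 27 - 22
(or LS - ES = 19 - 14)
= 5


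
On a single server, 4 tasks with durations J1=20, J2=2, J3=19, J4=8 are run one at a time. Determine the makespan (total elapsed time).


Sequential makespan: sum all processing times
= 20 + 2 + 19 + 8
= 49 time units


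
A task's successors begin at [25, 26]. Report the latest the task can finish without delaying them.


LF = min of all successor start times
Successors start at: [25, 26]
LF = min(25, 26)
= 25


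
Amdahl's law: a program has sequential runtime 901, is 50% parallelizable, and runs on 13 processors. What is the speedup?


Amdahl's law: T_p = T × ((1-p) + p/N)
= 901 × ((1-0.5) + 0.5/13)
= 901 × (0.50 + 0.0385)
= 901 × 0.5385
= 485.15
Speedup = 901/485.15
= 1.86×


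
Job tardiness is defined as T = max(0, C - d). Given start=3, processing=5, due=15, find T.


Completion = start + processing = 3 + 5 = 8
Tardiness = max(0, C - d) = max(0, 8 - 15)
= max(0, -7)
= 0


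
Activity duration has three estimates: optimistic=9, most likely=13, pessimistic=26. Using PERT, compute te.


te = (o + 4m + p) / 6
= (9 + 4×13 + 26) / 6
= (9 + 52 + 26) / 6
= 87 / 6
= 14.50


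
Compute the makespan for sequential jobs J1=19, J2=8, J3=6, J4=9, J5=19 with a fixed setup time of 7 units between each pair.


Makespan = Σ processing + (n-1) × setup
= (19 + 8 + 6 + 9 + 19) + (5-1)×7
= 61 + 28
= 89 time units


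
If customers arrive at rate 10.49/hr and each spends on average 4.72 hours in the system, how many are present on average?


Little's law: L = λ × W
= 10.49 × 4.72
= 49.51


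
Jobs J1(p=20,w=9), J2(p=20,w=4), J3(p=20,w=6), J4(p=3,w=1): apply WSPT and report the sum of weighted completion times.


WSPT order (by p/w): J1 → J4 → J3 → J2
  J1: C=20, w·C=9×20=180
  J4: C=23, w·C=1×23=23
  J3: C=43, w·C=6×43=258
  J2: C=63, w·C=4×63=252
Σ w·C = 713
= 713


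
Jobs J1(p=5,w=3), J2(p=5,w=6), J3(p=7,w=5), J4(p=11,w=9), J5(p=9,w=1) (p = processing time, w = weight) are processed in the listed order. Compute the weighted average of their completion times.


Completion times:
  J1: C=5, w×C=3×5=15
  J2: C=10, w×C=6×10=60
  J3: C=17, w×C=5×17=85
  J4: C=28, w×C=9×28=252
  J5: C=37, w×C=1×37=37
Sum w×C = 449
Sum w = 24
Weighted avg = 449/24
= 18.71


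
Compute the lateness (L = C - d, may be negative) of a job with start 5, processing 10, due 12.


Completion = 5 + 10 = 15
Lateness = C - d = 15 - 12
= 3


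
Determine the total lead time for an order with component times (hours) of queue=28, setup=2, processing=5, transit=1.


Lead time = queue + setup + processing + transit
= 28 + 2 + 5 + 1
= 36 hours


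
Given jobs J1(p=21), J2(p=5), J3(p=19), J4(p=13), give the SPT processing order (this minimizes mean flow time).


SPT: sort by shortest processing time
  J2: p=5
  J4: p=13
  J3: p=19
  J1: p=21
Order: J2 → J4 → J3 → J1


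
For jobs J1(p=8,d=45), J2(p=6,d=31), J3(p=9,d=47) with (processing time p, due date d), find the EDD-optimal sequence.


EDD: sort by earliest due date
  J2: d=31, p=6
  J1: d=45, p=8
  J3: d=47, p=9
Order: J2 → J1 → J3


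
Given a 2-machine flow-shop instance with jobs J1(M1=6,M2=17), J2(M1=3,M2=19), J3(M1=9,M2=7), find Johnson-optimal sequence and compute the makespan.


Johnson's rule:
Group 1 (M1≤M2, sort by M1): ['J2', 'J1']
Group 2 (M1>M2, sort desc M2): ['J3']
Sequence: J2 → J1 → J3
Makespan calculation:
  J2: M1 done=3, M2 done=22
  J1: M1 done=9, M2 done=39
  J3: M1 done=18, M2 done=46
= Sequence: J2 → J1 → J3, Makespan: 46


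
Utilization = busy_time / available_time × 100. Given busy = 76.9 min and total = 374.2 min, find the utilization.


Utilization = busy / total × 100
= 76.9 / 374.2 × 100
= 20.6%


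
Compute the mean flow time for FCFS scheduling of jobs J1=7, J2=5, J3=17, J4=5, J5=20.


Completion times:
  J1: completes at 7
  J2: completes at 12
  J3: completes at 29
  J4: completes at 34
  J5: completes at 54
Sum = 136
Average = 136/5
= 27.20


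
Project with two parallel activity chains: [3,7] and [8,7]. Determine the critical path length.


Path A: 3 + 7 = 10
Path B: 8 + 7 = 15
Critical path = longest = max(10, 15)
= 15 (Path B)


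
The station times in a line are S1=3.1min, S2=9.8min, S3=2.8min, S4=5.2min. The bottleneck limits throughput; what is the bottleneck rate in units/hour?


Bottleneck = longest station time
Station times: [3.1, 9.8, 2.8, 5.2]
Max = 9.8 min
Rate = 60 / 9.8
= 6.12 units/hour (bottleneck: 9.8min)


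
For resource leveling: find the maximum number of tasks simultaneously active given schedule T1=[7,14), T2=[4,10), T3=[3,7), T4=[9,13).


Check each time point for overlaps:
  t=9: 3 tasks active (T1, T2, T4)
Max concurrent = 3


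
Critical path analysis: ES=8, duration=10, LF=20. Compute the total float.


EF = ES + duration = 8 + 10 = 18
LS = LF - duration = 20 - 10 = 10
Total Float = LF - EF = 20 - 18
(or LS - ES = 10 - 8)
= 2


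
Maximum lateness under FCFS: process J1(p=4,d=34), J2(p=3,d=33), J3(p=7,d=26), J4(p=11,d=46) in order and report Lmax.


Lateness per job (L = C - d):
  J1: C=4, d=34, L=-30
  J2: C=7, d=33, L=-26
  J3: C=14, d=26, L=-12
  J4: C=25, d=46, L=-21
Lmax = max(-30, -26, -12, -21)
= -12


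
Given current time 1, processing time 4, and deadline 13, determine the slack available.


Slack = due - current_time - processing
= 13 - 1 - 4
= 8


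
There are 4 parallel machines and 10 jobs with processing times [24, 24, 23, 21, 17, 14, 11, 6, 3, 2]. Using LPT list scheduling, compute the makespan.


Jobs (LPT sorted): [24, 24, 23, 21, 17, 14, 11, 6, 3, 2]
Machines: 4
  J=24 → Machine 1 (load: 0+24=24)
  J=24 → Machine 2 (load: 0+24=24)
  J=23 → Machine 3 (load: 0+23=23)
  J=21 → Machine 4 (load: 0+21=21)
  J=17 → Machine 4 (load: 21+17=38)
  J=14 → Machine 3 (load: 23+14=37)
  J=11 → Machine 1 (load: 24+11=35)
  J=6 → Machine 2 (load: 24+6=30)
  J=3 → Machine 2 (load: 30+3=33)
  J=2 → Machine 2 (load: 33+2=35)
Machine loads: [35, 35, 37, 38]
Makespan = max = 38 time units


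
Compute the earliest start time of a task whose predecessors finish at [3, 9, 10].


ES = max of all predecessor completion times
Predecessors: [3, 9, 10]
ES = max(3, 9, 10)
= 10


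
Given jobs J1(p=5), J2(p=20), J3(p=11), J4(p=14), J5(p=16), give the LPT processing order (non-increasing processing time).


LPT: sort by longest processing time first
  J2: p=20
  J5: p=16
  J4: p=14
  J3: p=11
  J1: p=5
Order: J2 → J5 → J4 → J3 → J1


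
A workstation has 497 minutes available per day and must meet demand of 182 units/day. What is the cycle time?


Cycle time = available time / demand
= 497 / 182
= 2.73 min/unit


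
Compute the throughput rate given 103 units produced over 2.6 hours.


Throughput = units / time
= 103 / 2.6
= 39.6 units/hour


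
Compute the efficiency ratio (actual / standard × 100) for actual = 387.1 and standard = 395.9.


Efficiency = (actual / standard) × 100
= (387.1 / 395.9) × 100
= 97.8%


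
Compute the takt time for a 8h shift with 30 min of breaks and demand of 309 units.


Available = 8×60 - 30 = 450 min
Takt time = 450 / 309
= 1.46 min/unit


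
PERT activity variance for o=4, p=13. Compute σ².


σ² = ((p - o) / 6)² = (p - o)² / 36
= (13 - 4)² / 36
= 9² / 36
= 81 / 36
= 2.2500


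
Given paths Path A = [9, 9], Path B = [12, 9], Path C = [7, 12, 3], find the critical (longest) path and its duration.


Path A: 9 + 9 = 18
Path B: 12 + 9 = 21
Path C: 7 + 12 + 3 = 22
Critical path = longest = max(18, 21, 22)
= 22 (Path C)


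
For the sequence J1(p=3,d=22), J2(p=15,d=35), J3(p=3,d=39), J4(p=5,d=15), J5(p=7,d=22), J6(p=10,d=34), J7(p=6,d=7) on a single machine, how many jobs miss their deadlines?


Completion vs due date:
  J1: C=3, d=22 → on time
  J2: C=18, d=35 → on time
  J3: C=21, d=39 → on time
  J4: C=26, d=15 → TARDY
  J5: C=33, d=22 → TARDY
  J6: C=43, d=34 → TARDY
  J7: C=49, d=7 → TARDY
Tardy jobs: J4, J5, J6, J7
Count = 4


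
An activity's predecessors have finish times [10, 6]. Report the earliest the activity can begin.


ES = max of all predecessor completion times
Predecessors: [10, 6]
ES = max(10, 6)
= 10


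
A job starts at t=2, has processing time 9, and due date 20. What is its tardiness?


Completion = start + processing = 2 + 9 = 11
Tardiness = max(0, C - d) = max(0, 11 - 20)
= max(0, -9)
= 0


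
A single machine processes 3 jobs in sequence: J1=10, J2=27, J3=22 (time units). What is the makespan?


Sequential makespan: sum all processing times
= 10 + 27 + 22
= 59 time units


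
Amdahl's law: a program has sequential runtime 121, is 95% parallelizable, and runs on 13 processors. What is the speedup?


Amdahl's law: T_p = T × ((1-p) + p/N)
= 121 × ((1-0.95) + 0.95/13)
= 121 × (0.05 + 0.0731)
= 121 × 0.1231
= 14.89
Speedup = 121/14.89
= 8.12×


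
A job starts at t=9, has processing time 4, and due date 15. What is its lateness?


Completion = 9 + 4 = 13
Lateness = C - d = 13 - 15
= -2


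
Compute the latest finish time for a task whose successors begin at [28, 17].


LF = min of all successor start times
Successors start at: [28, 17]
LF = min(28, 17)
= 17


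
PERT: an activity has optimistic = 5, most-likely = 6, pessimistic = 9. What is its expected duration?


te = (o + 4m + p) / 6
= (5 + 4×6 + 9) / 6
= (5 + 24 + 9) / 6
= 38 / 6
= 6.33


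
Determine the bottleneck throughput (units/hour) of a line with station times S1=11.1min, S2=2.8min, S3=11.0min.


Bottleneck = longest station time
Station times: [11.1, 2.8, 11.0]
Max = 11.1 min
Rate = 60 / 11.1
= 5.41 units/hour (bottleneck: 11.1min)


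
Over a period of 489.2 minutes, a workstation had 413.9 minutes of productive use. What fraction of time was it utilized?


Utilization = busy / total × 100
= 413.9 / 489.2 × 100
= 84.6%


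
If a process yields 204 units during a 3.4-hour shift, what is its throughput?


Throughput = units / time
= 204 / 3.4
= 60.0 units/hour


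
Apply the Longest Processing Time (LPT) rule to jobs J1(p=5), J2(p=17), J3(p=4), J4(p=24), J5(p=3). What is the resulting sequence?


LPT: sort by longest processing time first
  J4: p=24
  J2: p=17
  J1: p=5
  J3: p=4
  J5: p=3
Order: J4 → J2 → J1 → J3 → J5


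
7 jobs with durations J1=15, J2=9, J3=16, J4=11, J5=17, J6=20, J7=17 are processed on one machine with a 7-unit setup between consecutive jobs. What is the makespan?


Makespan = Σ processing + (n-1) × setup
= (15 + 9 + 16 + 11 + 17 + 20 + 17) + (7-1)×7
= 105 + 42
= 147 time units


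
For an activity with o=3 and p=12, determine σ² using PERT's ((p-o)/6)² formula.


σ² = ((p - o) / 6)² = (p - o)² / 36
= (12 - 3)² / 36
= 9² / 36
= 81 / 36
= 2.2500


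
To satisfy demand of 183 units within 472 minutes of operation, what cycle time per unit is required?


Cycle time = available time / demand
= 472 / 183
= 2.58 min/unit


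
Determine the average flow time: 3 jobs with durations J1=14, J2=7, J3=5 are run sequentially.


Completion times:
  J1: completes at 14
  J2: completes at 21
  J3: completes at 26
Sum = 61
Average = 61/3
= 20.33


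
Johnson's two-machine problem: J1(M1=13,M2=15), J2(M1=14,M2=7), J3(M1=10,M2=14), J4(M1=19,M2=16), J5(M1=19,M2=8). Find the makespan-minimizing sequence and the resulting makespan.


Johnson's rule:
Group 1 (M1≤M2, sort by M1): ['J3', 'J1']
Group 2 (M1>M2, sort desc M2): ['J4', 'J5', 'J2']
Sequence: J3 → J1 → J4 → J5 → J2
Makespan calculation:
  J3: M1 done=10, M2 done=24
  J1: M1 done=23, M2 done=39
  J4: M1 done=42, M2 done=58
  J5: M1 done=61, M2 done=69
  J2: M1 done=75, M2 done=82
= Sequence: J3 → J1 → J4 → J5 → J2, Makespan: 82


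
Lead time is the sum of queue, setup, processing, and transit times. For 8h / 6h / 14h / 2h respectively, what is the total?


Lead time = queue + setup + processing + transit
= 8 + 6 + 14 + 2
= 30 hours


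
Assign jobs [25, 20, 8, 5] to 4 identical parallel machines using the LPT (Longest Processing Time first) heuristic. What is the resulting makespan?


Jobs (LPT sorted): [25, 20, 8, 5]
Machines: 4
  J=25 → Machine 1 (load: 0+25=25)
  J=20 → Machine 2 (load: 0+20=20)
  J=8 → Machine 3 (load: 0+8=8)
  J=5 → Machine 4 (load: 0+5=5)
Machine loads: [25, 20, 8, 5]
Makespan = max = 25 time units


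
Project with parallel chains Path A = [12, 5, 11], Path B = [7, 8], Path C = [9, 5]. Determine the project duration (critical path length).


Path A: 12 + 5 + 11 = 28
Path B: 7 + 8 = 15
Path C: 9 + 5 = 14
Critical path = longest = max(28, 15, 14)
= 28 (Path A)


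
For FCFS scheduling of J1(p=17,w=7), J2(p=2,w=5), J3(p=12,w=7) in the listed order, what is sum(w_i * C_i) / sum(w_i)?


Completion times:
  J1: C=17, w×C=7×17=119
  J2: C=19, w×C=5×19=95
  J3: C=31, w×C=7×31=217
Sum w×C = 431
Sum w = 19
Weighted avg = 431/19
= 22.68


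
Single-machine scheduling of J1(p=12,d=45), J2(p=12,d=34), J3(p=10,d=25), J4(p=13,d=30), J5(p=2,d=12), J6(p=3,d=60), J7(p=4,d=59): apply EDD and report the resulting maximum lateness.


EDD order: J5 → J3 → J4 → J2 → J1 → J7 → J6
Completion and lateness:
  J5: C=2, d=12, L=2-12=-10
  J3: C=12, d=25, L=12-25=-13
  J4: C=25, d=30, L=25-30=-5
  J2: C=37, d=34, L=37-34=3
  J1: C=49, d=45, L=49-45=4
  J7: C=53, d=59, L=53-59=-6
  J6: C=56, d=60, L=56-60=-4
Lmax = max(-10, -13, -5, 3, 4, -6, -4)
= 4


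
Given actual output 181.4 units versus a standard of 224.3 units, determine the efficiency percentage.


Efficiency = (actual / standard) × 100
= (181.4 / 224.3) × 100
= 80.9%


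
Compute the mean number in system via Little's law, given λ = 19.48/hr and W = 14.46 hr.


Little's law: L = λ × W
= 19.48 × 14.46
= 281.68


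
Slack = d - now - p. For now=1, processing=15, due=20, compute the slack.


Slack = due - current_time - processing
= 20 - 1 - 15
= 4


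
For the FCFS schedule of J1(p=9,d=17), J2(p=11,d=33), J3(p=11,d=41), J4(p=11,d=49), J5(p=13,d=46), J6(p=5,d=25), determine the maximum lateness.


Lateness per job (L = C - d):
  J1: C=9, d=17, L=-8
  J2: C=20, d=33, L=-13
  J3: C=31, d=41, L=-10
  J4: C=42, d=49, L=-7
  J5: C=55, d=46, L=9
  J6: C=60, d=25, L=35
Lmax = max(-8, -13, -10, -7, 9, 35)
= 35


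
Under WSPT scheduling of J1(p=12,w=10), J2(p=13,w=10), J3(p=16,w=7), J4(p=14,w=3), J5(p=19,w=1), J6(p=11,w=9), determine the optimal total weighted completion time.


WSPT order (by p/w): J1 → J6 → J2 → J3 → J4 → J5
  J1: C=12, w·C=10×12=120
  J6: C=23, w·C=9×23=207
  J2: C=36, w·C=10×36=360
  J3: C=52, w·C=7×52=364
  J4: C=66, w·C=3×66=198
  J5: C=85, w·C=1×85=85
Σ w·C = 1334
= 1334


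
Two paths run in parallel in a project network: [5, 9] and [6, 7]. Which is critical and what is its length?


Path A: 5 + 9 = 14
Path B: 6 + 7 = 13
Critical path = longest = max(14, 13)
= 14 (Path A)


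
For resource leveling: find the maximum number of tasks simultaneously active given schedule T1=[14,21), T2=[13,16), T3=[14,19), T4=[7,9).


Check each time point for overlaps:
  t=14: 3 tasks active (T1, T2, T3)
Max concurrent = 3


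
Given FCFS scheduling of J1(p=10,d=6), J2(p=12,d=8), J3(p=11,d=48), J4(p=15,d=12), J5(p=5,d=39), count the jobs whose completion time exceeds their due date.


Completion vs due date:
  J1: C=10, d=6 → TARDY
  J2: C=22, d=8 → TARDY
  J3: C=33, d=48 → on time
  J4: C=48, d=12 → TARDY
  J5: C=53, d=39 → TARDY
Tardy jobs: J1, J2, J4, J5
Count = 4


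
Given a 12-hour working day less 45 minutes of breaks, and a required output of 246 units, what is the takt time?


Available = 12×60 - 45 = 675 min
Takt time = 675 / 246
= 2.74 min/unit


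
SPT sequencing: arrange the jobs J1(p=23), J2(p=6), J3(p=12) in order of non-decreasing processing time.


SPT: sort by shortest processing time
  J2: p=6
  J3: p=12
  J1: p=23
Order: J2 → J3 → J1


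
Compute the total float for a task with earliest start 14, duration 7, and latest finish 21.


EF = ES + duration = 14 + 7 = 21
LS = LF - duration = 21 - 7 = 14
Total Float = LF - EF = 21 - 21
(or LS - ES = 14 - 14)
= 0


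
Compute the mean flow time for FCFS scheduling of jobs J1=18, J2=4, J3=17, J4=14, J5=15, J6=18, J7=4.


Completion times:
  J1: completes at 18
  J2: completes at 22
  J3: completes at 39
  J4: completes at 53
  J5: completes at 68
  J6: completes at 86
  J7: completes at 90
Sum = 376
Average = 376/7
= 53.71


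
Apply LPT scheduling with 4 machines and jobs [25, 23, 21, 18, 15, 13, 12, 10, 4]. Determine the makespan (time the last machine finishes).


Jobs (LPT sorted): [25, 23, 21, 18, 15, 13, 12, 10, 4]
Machines: 4
  J=25 → Machine 1 (load: 0+25=25)
  J=23 → Machine 2 (load: 0+23=23)
  J=21 → Machine 3 (load: 0+21=21)
  J=18 → Machine 4 (load: 0+18=18)
  J=15 → Machine 4 (load: 18+15=33)
  J=13 → Machine 3 (load: 21+13=34)
  J=12 → Machine 2 (load: 23+12=35)
  J=10 → Machine 1 (load: 25+10=35)
  J=4 → Machine 4 (load: 33+4=37)
Machine loads: [35, 35, 34, 37]
Makespan = max = 37 time units


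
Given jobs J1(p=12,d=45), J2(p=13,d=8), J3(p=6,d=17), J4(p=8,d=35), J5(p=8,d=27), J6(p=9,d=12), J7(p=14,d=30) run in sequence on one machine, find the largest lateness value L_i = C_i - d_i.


Lateness per job (L = C - d):
  J1: C=12, d=45, L=-33
  J2: C=25, d=8, L=17
  J3: C=31, d=17, L=14
  J4: C=39, d=35, L=4
  J5: C=47, d=27, L=20
  J6: C=56, d=12, L=44
  J7: C=70, d=30, L=40
Lmax = max(-33, 17, 14, 4, 20, 44, 40)
= 44


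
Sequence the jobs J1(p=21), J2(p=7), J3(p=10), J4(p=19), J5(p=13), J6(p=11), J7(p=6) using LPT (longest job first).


LPT: sort by longest processing time first
  J1: p=21
  J4: p=19
  J5: p=13
  J6: p=11
  J3: p=10
  J2: p=7
  J7: p=6
Order: J1 → J4 → J5 → J6 → J3 → J2 → J7


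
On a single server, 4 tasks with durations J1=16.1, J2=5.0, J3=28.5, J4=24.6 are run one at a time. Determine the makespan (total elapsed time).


Sequential makespan: sum all processing times
= 16.1 + 5.0 + 28.5 + 24.6
= 74.2 time units


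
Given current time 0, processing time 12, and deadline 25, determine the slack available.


Slack = due - current_time - processing
= 25 - 0 - 12
= 13


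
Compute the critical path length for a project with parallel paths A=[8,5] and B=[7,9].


Path A: 8 + 5 = 13
Path B: 7 + 9 = 16
Critical path = longest = max(13, 16)
= 16 (Path B)


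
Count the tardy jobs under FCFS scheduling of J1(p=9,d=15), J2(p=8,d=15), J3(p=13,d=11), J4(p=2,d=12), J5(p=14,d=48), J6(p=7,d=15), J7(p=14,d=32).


Completion vs due date:
  J1: C=9, d=15 → on time
  J2: C=17, d=15 → TARDY
  J3: C=30, d=11 → TARDY
  J4: C=32, d=12 → TARDY
  J5: C=46, d=48 → on time
  J6: C=53, d=15 → TARDY
  J7: C=67, d=32 → TARDY
Tardy jobs: J2, J3, J4, J6, J7
Count = 5


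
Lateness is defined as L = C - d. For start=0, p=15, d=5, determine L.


Completion = 0 + 15 = 15
Lateness = C - d = 15 - 5
= 10


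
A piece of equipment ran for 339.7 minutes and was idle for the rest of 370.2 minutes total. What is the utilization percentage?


Utilization = busy / total × 100
= 339.7 / 370.2 × 100
= 91.8%


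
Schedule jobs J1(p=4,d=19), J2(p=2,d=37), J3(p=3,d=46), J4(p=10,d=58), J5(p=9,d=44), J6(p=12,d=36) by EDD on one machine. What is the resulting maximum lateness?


EDD order: J1 → J6 → J2 → J5 → J3 → J4
Completion and lateness:
  J1: C=4, d=19, L=4-19=-15
  J6: C=16, d=36, L=16-36=-20
  J2: C=18, d=37, L=18-37=-19
  J5: C=27, d=44, L=27-44=-17
  J3: C=30, d=46, L=30-46=-16
  J4: C=40, d=58, L=40-58=-18
Lmax = max(-15, -20, -19, -17, -16, -18)
= -15


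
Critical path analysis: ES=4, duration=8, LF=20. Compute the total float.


EF = ES + duration = 4 + 8 = 12
LS = LF - duration = 20 - 8 = 12
Total Float = LF - EF = 20 - 12
(or LS - ES = 12 - 4)
= 8


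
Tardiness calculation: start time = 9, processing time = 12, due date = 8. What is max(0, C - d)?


Completion = start + processing = 9 + 12 = 21
Tardiness = max(0, C - d) = max(0, 21 - 8)
= max(0, 13)
= 13


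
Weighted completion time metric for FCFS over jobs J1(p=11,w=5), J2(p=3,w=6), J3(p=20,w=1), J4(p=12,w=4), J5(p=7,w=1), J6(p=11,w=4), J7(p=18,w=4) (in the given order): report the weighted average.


Completion times:
  J1: C=11, w×C=5×11=55
  J2: C=14, w×C=6×14=84
  J3: C=34, w×C=1×34=34
  J4: C=46, w×C=4×46=184
  J5: C=53, w×C=1×53=53
  J6: C=64, w×C=4×64=256
  J7: C=82, w×C=4×82=328
Sum w×C = 994
Sum w = 25
Weighted avg = 994/25
= 39.76


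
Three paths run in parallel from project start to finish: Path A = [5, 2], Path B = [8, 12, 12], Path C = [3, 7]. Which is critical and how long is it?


Path A: 5 + 2 = 7
Path B: 8 + 12 + 12 = 32
Path C: 3 + 7 = 10
Critical path = longest = max(7, 32, 10)
= 32 (Path B)


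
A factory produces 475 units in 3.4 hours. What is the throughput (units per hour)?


Throughput = units / time
= 475 / 3.4
= 139.7 units/hour


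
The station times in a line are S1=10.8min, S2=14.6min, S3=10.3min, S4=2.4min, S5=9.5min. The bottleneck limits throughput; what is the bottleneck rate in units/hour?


Bottleneck = longest station time
Station times: [10.8, 14.6, 10.3, 2.4, 9.5]
Max = 14.6 min
Rate = 60 / 14.6
= 4.11 units/hour (bottleneck: 14.6min)


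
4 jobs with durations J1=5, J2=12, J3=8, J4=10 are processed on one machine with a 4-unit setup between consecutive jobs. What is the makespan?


Makespan = Σ processing + (n-1) × setup
= (5 + 12 + 8 + 10) + (4-1)×4
= 35 + 12
= 47 time units


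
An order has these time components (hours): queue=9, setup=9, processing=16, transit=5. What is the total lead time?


Lead time = queue + setup + processing + transit
= 9 + 9 + 16 + 5
= 39 hours


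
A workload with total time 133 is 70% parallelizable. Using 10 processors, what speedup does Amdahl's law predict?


Amdahl's law: T_p = T × ((1-p) + p/N)
= 133 × ((1-0.7) + 0.7/10)
= 133 × (0.30 + 0.0700)
= 133 × 0.3700
= 49.21
Speedup = 133/49.21
= 2.70×


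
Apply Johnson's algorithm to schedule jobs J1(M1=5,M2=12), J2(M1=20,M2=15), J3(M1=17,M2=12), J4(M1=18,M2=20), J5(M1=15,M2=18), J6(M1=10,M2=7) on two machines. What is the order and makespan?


Johnson's rule:
Group 1 (M1≤M2, sort by M1): ['J1', 'J5', 'J4']
Group 2 (M1>M2, sort desc M2): ['J2', 'J3', 'J6']
Sequence: J1 → J5 → J4 → J2 → J3 → J6
Makespan calculation:
  J1: M1 done=5, M2 done=17
  J5: M1 done=20, M2 done=38
  J4: M1 done=38, M2 done=58
  J2: M1 done=58, M2 done=73
  J3: M1 done=75, M2 done=87
  J6: M1 done=85, M2 done=94
= Sequence: J1 → J5 → J4 → J2 → J3 → J6, Makespan: 94


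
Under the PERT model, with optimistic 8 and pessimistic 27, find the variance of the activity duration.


σ² = ((p - o) / 6)² = (p - o)² / 36
= (27 - 8)² / 36
= 19² / 36
= 361 / 36
= 10.0278


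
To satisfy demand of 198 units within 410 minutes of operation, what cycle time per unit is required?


Cycle time = available time / demand
= 410 / 198
= 2.07 min/unit


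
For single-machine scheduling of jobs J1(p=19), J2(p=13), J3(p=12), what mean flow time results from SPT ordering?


SPT order: J3 → J2 → J1
Completion times:
  J3: C=12
  J2: C=25
  J1: C=44
Sum = 81, n = 3
Mean flow = 81/3
= 27.00


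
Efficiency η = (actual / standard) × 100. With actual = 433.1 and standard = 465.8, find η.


Efficiency = (actual / standard) × 100
= (433.1 / 465.8) × 100
= 93.0%


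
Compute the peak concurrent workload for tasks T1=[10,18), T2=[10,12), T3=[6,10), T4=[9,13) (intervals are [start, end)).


Check each time point for overlaps:
  t=10: 3 tasks active (T1, T2, T4)
Max concurrent = 3


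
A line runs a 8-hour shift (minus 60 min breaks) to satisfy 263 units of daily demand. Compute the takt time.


Available = 8×60 - 60 = 420 min
Takt time = 420 / 263
= 1.60 min/unit


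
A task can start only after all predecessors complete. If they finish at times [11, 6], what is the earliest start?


ES = max of all predecessor completion times
Predecessors: [11, 6]
ES = max(11, 6)
= 11


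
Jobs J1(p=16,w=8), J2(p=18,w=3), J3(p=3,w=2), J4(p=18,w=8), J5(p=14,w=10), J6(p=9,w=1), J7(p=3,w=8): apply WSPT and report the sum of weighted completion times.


WSPT order (by p/w): J7 → J5 → J3 → J1 → J4 → J2 → J6
  J7: C=3, w·C=8×3=24
  J5: C=17, w·C=10×17=170
  J3: C=20, w·C=2×20=40
  J1: C=36, w·C=8×36=288
  J4: C=54, w·C=8×54=432
  J2: C=72, w·C=3×72=216
  J6: C=81, w·C=1×81=81
Σ w·C = 1251
= 1251


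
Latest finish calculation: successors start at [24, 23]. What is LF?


LF = min of all successor start times
Successors start at: [24, 23]
LF = min(24, 23)
= 23


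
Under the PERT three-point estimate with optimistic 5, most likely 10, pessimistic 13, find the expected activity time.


te = (o + 4m + p) / 6
= (5 + 4×10 + 13) / 6
= (5 + 40 + 13) / 6
= 58 / 6
= 9.67


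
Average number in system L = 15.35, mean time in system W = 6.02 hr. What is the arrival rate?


Little's law: L = λW → λ = L / W
= 15.35 / 6.02
= 2.55 per hour


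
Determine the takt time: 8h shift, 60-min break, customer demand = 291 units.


Available = 8×60 - 60 = 420 min
Takt time = 420 / 291
= 1.44 min/unit


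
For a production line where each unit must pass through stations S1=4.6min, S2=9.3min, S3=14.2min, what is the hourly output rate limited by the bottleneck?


Bottleneck = longest station time
Station times: [4.6, 9.3, 14.2]
Max = 14.2 min
Rate = 60 / 14.2
= 4.23 units/hour (bottleneck: 14.2min)


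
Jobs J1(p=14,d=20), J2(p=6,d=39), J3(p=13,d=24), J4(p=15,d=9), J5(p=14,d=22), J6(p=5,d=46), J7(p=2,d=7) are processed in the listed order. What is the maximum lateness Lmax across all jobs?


Lateness per job (L = C - d):
  J1: C=14, d=20, L=-6
  J2: C=20, d=39, L=-19
  J3: C=33, d=24, L=9
  J4: C=48, d=9, L=39
  J5: C=62, d=22, L=40
  J6: C=67, d=46, L=21
  J7: C=69, d=7, L=62
Lmax = max(-6, -19, 9, 39, 40, 21, 62)
= 62


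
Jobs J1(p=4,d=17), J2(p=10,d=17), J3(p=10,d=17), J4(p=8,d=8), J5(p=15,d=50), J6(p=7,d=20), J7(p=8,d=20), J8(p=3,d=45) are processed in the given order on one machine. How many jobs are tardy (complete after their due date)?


Completion vs due date:
  J1: C=4, d=17 → on time
  J2: C=14, d=17 → on time
  J3: C=24, d=17 → TARDY
  J4: C=32, d=8 → TARDY
  J5: C=47, d=50 → on time
  J6: C=54, d=20 → TARDY
  J7: C=62, d=20 → TARDY
  J8: C=65, d=45 → TARDY
Tardy jobs: J3, J4, J6, J7, J8
Count = 5


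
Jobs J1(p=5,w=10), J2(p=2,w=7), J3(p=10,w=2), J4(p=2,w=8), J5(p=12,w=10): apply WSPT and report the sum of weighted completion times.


WSPT order (by p/w): J4 → J2 → J1 → J5 → J3
  J4: C=2, w·C=8×2=16
  J2: C=4, w·C=7×4=28
  J1: C=9, w·C=10×9=90
  J5: C=21, w·C=10×21=210
  J3: C=31, w·C=2×31=62
Σ w·C = 406
= 406


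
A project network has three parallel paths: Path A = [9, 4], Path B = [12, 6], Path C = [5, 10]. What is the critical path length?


Path A: 9 + 4 = 13
Path B: 12 + 6 = 18
Path C: 5 + 10 = 15
Critical path = longest = max(13, 18, 15)
= 18 (Path B)


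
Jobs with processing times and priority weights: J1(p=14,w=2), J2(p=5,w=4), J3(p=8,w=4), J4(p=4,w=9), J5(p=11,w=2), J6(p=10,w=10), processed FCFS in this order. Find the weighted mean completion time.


Completion times:
  J1: C=14, w×C=2×14=28
  J2: C=19, w×C=4×19=76
  J3: C=27, w×C=4×27=108
  J4: C=31, w×C=9×31=279
  J5: C=42, w×C=2×42=84
  J6: C=52, w×C=10×52=520
Sum w×C = 1095
Sum w = 31
Weighted avg = 1095/31
= 35.32


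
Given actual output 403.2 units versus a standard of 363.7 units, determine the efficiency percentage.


Efficiency = (actual / standard) × 100
= (403.2 / 363.7) × 100
= 110.9%


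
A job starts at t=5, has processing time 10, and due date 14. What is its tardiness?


Completion = start + processing = 5 + 10 = 15
Tardiness = max(0, C - d) = max(0, 15 - 14)
= max(0, 1)
= 1


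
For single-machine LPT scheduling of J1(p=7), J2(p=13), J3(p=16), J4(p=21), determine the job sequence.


LPT: sort by longest processing time first
  J4: p=21
  J3: p=16
  J2: p=13
  J1: p=7
Order: J4 → J3 → J2 → J1


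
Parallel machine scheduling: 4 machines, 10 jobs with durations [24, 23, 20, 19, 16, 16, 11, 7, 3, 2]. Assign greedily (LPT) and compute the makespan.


Jobs (LPT sorted): [24, 23, 20, 19, 16, 16, 11, 7, 3, 2]
Machines: 4
  J=24 → Machine 1 (load: 0+24=24)
  J=23 → Machine 2 (load: 0+23=23)
  J=20 → Machine 3 (load: 0+20=20)
  J=19 → Machine 4 (load: 0+19=19)
  J=16 → Machine 4 (load: 19+16=35)
  J=16 → Machine 3 (load: 20+16=36)
  J=11 → Machine 2 (load: 23+11=34)
  J=7 → Machine 1 (load: 24+7=31)
  J=3 → Machine 1 (load: 31+3=34)
  J=2 → Machine 1 (load: 34+2=36)
Machine loads: [36, 34, 36, 35]
Makespan = max = 36 time units


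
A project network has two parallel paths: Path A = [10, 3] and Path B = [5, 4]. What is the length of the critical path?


Path A: 10 + 3 = 13
Path B: 5 + 4 = 9
Critical path = longest = max(13, 9)
= 13 (Path A)


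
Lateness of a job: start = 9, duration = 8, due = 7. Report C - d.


Completion = 9 + 8 = 17
Lateness = C - d = 17 - 7
= 10


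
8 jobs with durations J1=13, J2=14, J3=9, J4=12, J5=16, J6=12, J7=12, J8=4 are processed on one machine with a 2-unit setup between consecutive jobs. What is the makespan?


Makespan = Σ processing + (n-1) × setup
= (13 + 14 + 9 + 12 + 16 + 12 + 12 + 4) + (8-1)×2
= 92 + 14
= 106 time units


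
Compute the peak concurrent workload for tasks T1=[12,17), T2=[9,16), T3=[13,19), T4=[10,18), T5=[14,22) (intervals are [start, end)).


Check each time point for overlaps:
  t=14: 5 tasks active (T1, T2, T3, T4, T5)
Max concurrent = 5


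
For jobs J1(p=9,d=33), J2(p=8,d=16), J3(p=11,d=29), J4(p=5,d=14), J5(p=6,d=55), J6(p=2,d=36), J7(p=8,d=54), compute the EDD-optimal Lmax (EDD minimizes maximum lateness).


EDD order: J4 → J2 → J3 → J1 → J6 → J7 → J5
Completion and lateness:
  J4: C=5, d=14, L=5-14=-9
  J2: C=13, d=16, L=13-16=-3
  J3: C=24, d=29, L=24-29=-5
  J1: C=33, d=33, L=33-33=0
  J6: C=35, d=36, L=35-36=-1
  J7: C=43, d=54, L=43-54=-11
  J5: C=49, d=55, L=49-55=-6
Lmax = max(-9, -3, -5, 0, -1, -11, -6)
= 0
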